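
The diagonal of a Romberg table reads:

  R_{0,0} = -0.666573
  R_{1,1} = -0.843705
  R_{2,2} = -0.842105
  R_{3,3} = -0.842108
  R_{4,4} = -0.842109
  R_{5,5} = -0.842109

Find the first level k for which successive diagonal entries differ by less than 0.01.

|R_{1,1} − R_{0,0}| = 0.177132 ≥ 0.01
|R_{2,2} − R_{1,1}| = 0.001600 < 0.01

k = 2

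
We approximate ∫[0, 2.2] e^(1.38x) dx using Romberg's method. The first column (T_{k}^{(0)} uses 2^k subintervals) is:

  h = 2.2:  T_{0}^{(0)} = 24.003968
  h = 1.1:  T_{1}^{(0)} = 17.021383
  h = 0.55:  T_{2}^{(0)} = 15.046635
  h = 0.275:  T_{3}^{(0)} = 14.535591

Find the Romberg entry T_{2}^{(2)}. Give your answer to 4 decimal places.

Richardson extrapolation on the trapezoidal column (denominator 4−1=3):
T_{1}^{(1)} = (4·17.021383 − 24.003968) / 3 = 14.693855
T_{2}^{(1)} = (4·15.046635 − 17.021383) / 3 = 14.388386
T_{2}^{(2)} = 14.388386 + (14.388386 − 14.693855)/15 = 14.368021

14.3680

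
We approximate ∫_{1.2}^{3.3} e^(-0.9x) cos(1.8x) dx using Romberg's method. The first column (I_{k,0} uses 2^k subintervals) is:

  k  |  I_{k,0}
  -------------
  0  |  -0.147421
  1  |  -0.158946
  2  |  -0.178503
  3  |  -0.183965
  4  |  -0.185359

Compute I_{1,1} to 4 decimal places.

I_{1,1} = -0.158946 + (-0.158946 − (-0.147421))/3 = -0.162788

-0.1628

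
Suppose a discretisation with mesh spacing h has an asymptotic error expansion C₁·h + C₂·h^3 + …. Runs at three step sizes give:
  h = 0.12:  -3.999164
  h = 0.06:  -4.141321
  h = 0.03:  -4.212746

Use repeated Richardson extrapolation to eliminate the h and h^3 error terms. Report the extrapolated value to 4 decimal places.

-4.2843

First eliminate the h term (factor 2^1 = 2):
  B₁ = (2·(-4.141321) − (-3.999164))/1 = -4.283478
  B₂ = (2·(-4.212746) − (-4.141321))/1 = -4.284171
Then eliminate the h^3 term (factor 2^3 = 8):
  (8·(-4.284171) − (-4.283478))/7 = -4.284270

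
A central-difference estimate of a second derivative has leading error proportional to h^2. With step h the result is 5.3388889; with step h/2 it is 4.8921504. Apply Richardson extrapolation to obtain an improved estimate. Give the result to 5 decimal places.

4.74324

The leading error scales as h^2; refining by a factor of 2 reduces it by 2^2 = 4.
Extrapolated value = (4·A(h/2) − A(h)) / (4 − 1)
= (4·4.8921504 − 5.3388889) / 3
= 14.2297127 / 3 = 4.7432376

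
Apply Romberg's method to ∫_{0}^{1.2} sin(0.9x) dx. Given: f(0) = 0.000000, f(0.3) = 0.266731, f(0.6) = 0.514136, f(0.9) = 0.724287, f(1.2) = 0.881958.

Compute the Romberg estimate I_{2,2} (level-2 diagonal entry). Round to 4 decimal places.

I_{0,0} (trapezoid, 1 panel, h=1.2000): 0.529175
I_{1,0} (trapezoid, 2 panels, h=0.6000): 0.573069
I_{2,0} (trapezoid, 4 panels, h=0.3000): 0.583840
I_{1,1} = 0.573069 + (0.573069 − 0.529175)/3 = 0.587700
I_{2,1} = 0.583840 + (0.583840 − 0.573069)/3 = 0.587430
I_{2,2} = 0.587430 + (0.587430 − 0.587700)/15 = 0.587412

0.5874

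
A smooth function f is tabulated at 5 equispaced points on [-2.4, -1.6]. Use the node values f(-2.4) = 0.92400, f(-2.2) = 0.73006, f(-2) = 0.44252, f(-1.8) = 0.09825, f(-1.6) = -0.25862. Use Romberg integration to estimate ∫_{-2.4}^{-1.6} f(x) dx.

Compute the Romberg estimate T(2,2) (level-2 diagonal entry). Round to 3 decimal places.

T(0,0) (trapezoid, 1 panel, h=0.8000): 0.26615
T(1,0) (trapezoid, 2 panels, h=0.4000): 0.31008
T(2,0) (trapezoid, 4 panels, h=0.2000): 0.32070
T(1,1) = 0.31008 + (0.31008 − 0.26615)/3 = 0.32472
T(2,1) = 0.32070 + (0.32070 − 0.31008)/3 = 0.32424
T(2,2) = 0.32424 + (0.32424 − 0.32472)/15 = 0.32421

0.324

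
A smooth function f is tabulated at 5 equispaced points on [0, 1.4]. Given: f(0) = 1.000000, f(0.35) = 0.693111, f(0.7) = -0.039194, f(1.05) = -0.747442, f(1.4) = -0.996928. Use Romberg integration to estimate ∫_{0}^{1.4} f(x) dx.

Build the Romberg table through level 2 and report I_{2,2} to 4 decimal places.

-0.0340

I_{0,0} (trapezoid, 1 panel, h=1.4000): 0.002150
I_{1,0} (trapezoid, 2 panels, h=0.7000): -0.026361
I_{2,0} (trapezoid, 4 panels, h=0.3500): -0.032196
I_{1,1} = -0.026361 + (-0.026361 − 0.002150)/3 = -0.035865
I_{2,1} = -0.032196 + (-0.032196 − (-0.026361))/3 = -0.034141
I_{2,2} = -0.034141 + (-0.034141 − (-0.035865))/15 = -0.034026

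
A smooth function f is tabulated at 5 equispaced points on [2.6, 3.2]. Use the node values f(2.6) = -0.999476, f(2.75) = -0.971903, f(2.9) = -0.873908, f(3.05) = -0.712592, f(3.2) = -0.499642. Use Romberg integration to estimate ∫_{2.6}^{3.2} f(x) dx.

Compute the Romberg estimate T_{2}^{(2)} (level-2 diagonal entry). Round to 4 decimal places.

T_{0}^{(0)} (trapezoid, 1 panel, h=0.6000): -0.449735
T_{1}^{(0)} (trapezoid, 2 panels, h=0.3000): -0.487040
T_{2}^{(0)} (trapezoid, 4 panels, h=0.1500): -0.496194
T_{1}^{(1)} = -0.487040 + (-0.487040 − (-0.449735))/3 = -0.499475
T_{2}^{(1)} = -0.496194 + (-0.496194 − (-0.487040))/3 = -0.499245
T_{2}^{(2)} = -0.499245 + (-0.499245 − (-0.499475))/15 = -0.499230

-0.4992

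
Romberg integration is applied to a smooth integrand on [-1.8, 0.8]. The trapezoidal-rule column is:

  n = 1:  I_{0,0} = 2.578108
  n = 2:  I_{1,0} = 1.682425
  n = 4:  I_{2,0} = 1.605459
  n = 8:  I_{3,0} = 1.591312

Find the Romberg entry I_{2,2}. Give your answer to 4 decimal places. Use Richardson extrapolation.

1.5929

I_{1,1} = (4·1.682425 − 2.578108) / 3 = 1.383864
I_{2,1} = (4·1.605459 − 1.682425) / 3 = 1.579804
I_{2,2} = (16·1.579804 − 1.383864) / 15 = 1.592867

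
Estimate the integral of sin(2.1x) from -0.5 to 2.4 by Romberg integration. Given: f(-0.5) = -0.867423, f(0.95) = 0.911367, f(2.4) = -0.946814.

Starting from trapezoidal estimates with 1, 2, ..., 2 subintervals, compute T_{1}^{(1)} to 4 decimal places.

T_{0}^{(0)} (trapezoid, 1 panel, h=2.9000): -2.630644
T_{1}^{(0)} (trapezoid, 2 panels, h=1.4500): 0.006160
T_{1}^{(1)} = 0.006160 + (0.006160 − (-2.630644))/3 = 0.885095

0.8851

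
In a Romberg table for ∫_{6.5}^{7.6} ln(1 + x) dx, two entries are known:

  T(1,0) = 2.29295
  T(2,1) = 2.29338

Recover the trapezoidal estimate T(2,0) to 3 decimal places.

From T(2,1) = (4·T(2,0) − T(1,0))/3, solve for T(2,0):
4·T(2,0) = 3·2.29338 + 2.29295 = 9.17309
T(2,0) = 2.29327

2.293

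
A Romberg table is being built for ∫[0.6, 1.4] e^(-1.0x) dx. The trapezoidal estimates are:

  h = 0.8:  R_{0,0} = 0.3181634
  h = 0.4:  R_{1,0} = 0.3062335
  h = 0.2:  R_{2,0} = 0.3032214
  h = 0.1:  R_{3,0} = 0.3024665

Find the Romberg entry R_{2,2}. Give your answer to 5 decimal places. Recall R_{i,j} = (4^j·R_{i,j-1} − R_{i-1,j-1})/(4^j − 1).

0.30221

R_{1,1} = 0.3062335 + (0.3062335 − 0.3181634)/3 = 0.3022569
R_{2,1} = 0.3032214 + (0.3032214 − 0.3062335)/3 = 0.3022174
R_{2,2} = (16·0.3022174 − 0.3022569) / 15 = 0.3022148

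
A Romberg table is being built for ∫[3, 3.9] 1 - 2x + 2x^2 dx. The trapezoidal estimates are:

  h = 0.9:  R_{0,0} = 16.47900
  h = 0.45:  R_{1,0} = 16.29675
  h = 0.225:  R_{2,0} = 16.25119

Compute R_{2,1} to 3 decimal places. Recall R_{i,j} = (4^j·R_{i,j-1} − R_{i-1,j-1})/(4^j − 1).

Richardson extrapolation on the trapezoidal column (denominator 4−1=3):
R_{2,1} = 16.25119 + (16.25119 − 16.29675)/3 = 16.23600

16.236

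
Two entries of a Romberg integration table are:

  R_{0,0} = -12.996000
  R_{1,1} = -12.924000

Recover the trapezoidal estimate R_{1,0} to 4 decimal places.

-12.9420

From R_{1,1} = (4·R_{1,0} − R_{0,0})/3, solve for R_{1,0}:
4·R_{1,0} = 3·(-12.924000) + (-12.996000) = -51.768000
R_{1,0} = -12.942000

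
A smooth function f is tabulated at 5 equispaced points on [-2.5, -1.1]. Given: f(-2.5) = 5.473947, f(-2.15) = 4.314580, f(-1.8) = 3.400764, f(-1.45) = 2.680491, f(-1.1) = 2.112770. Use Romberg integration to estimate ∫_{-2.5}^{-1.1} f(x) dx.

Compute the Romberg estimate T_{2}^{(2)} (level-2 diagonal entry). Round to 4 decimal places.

T_{0}^{(0)} (trapezoid, 1 panel, h=1.4000): 5.310702
T_{1}^{(0)} (trapezoid, 2 panels, h=0.7000): 5.035886
T_{2}^{(0)} (trapezoid, 4 panels, h=0.3500): 4.966218
T_{1}^{(1)} = 5.035886 + (5.035886 − 5.310702)/3 = 4.944281
T_{2}^{(1)} = 4.966218 + (4.966218 − 5.035886)/3 = 4.942995
T_{2}^{(2)} = 4.942995 + (4.942995 − 4.944281)/15 = 4.942909

4.9429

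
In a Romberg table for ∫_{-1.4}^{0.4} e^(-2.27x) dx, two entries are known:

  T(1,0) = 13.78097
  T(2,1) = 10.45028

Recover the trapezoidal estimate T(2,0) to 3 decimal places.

11.283

From T(2,1) = (4·T(2,0) − T(1,0))/3, solve for T(2,0):
4·T(2,0) = 3·10.45028 + 13.78097 = 45.13181
T(2,0) = 11.28295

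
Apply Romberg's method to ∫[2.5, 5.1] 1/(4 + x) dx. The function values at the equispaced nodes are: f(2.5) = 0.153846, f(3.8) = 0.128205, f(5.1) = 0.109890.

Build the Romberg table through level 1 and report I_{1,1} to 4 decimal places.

0.3365

I_{0,0} (trapezoid, 1 panel, h=2.6000): 0.342857
I_{1,0} (trapezoid, 2 panels, h=1.3000): 0.338095
I_{1,1} = 0.338095 + (0.338095 − 0.342857)/3 = 0.336508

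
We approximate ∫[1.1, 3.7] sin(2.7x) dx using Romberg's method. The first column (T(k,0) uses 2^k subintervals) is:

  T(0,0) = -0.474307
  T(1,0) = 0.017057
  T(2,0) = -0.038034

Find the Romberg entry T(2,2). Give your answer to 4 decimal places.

Richardson extrapolation on the trapezoidal column (denominator 4−1=3):
T(1,1) = (4·0.017057 − (-0.474307)) / 3 = 0.180845
T(2,1) = -0.038034 + (-0.038034 − 0.017057)/3 = -0.056398
T(2,2) = (16·(-0.056398) − 0.180845) / 15 = -0.072214

-0.0722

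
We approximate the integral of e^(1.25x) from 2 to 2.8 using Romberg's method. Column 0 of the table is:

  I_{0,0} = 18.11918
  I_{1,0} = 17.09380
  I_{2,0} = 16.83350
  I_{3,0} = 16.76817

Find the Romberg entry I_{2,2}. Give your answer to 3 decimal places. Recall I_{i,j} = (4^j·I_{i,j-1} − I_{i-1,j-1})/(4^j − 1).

Richardson extrapolation on the trapezoidal column (denominator 4−1=3):
I_{1,1} = 17.09380 + (17.09380 − 18.11918)/3 = 16.75201
I_{2,1} = 16.83350 + (16.83350 − 17.09380)/3 = 16.74673
I_{2,2} = 16.74673 + (16.74673 − 16.75201)/15 = 16.74638

16.746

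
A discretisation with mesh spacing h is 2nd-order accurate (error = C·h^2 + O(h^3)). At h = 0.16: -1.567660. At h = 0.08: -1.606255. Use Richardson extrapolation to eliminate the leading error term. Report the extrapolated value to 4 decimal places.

The leading error scales as h^2; refining by a factor of 2 reduces it by 2^2 = 4.
Extrapolated value = (4·A(h/2) − A(h)) / (4 − 1)
= (4·(-1.606255) − (-1.567660)) / 3
= -4.857360 / 3 = -1.619120

-1.6191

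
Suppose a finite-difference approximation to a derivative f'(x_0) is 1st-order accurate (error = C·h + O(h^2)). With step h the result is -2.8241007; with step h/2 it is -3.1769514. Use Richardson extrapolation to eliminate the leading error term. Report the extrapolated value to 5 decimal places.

The leading error scales as h; refining by a factor of 2 reduces it by 2^1 = 2.
Extrapolated value = (2·A(h/2) − A(h)) / (2 − 1)
= (2·(-3.1769514) − (-2.8241007)) / 1
= -3.5298021 / 1 = -3.5298021

-3.52980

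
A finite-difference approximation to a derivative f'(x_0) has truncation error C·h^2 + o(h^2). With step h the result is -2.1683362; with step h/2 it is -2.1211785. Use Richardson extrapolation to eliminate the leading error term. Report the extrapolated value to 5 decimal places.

The leading error scales as h^2; refining by a factor of 2 reduces it by 2^2 = 4.
Extrapolated value = (4·A(h/2) − A(h)) / (4 − 1)
= (4·(-2.1211785) − (-2.1683362)) / 3
= -6.3163778 / 3 = -2.1054593

-2.10546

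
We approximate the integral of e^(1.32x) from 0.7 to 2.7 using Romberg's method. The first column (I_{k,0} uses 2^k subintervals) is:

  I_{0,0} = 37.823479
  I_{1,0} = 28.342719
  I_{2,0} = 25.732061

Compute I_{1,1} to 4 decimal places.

25.1825

I_{1,1} = 28.342719 + (28.342719 − 37.823479)/3 = 25.182466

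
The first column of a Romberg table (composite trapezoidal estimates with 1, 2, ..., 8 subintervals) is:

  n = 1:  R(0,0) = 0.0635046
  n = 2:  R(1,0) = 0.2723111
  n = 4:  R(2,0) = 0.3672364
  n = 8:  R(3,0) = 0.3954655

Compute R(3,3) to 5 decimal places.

R(1,1) = (4·0.2723111 − 0.0635046) / 3 = 0.3419133
R(2,1) = 0.3672364 + (0.3672364 − 0.2723111)/3 = 0.3988782
R(3,1) = 0.3954655 + (0.3954655 − 0.3672364)/3 = 0.4048752
R(2,2) = (16·0.3988782 − 0.3419133) / 15 = 0.4026759
R(3,2) = 0.4048752 + (0.4048752 − 0.3988782)/15 = 0.4052750
R(3,3) = 0.4052750 + (0.4052750 − 0.4026759)/63 = 0.4053163
(Column j=1 coincides with Simpson's rule on the same nodes.)

0.40532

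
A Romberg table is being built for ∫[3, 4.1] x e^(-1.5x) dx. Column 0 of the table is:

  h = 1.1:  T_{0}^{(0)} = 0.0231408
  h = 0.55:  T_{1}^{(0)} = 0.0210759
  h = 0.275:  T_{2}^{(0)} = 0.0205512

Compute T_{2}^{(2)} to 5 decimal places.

Richardson extrapolation on the trapezoidal column (denominator 4−1=3):
T_{1}^{(1)} = (4·0.0210759 − 0.0231408) / 3 = 0.0203876
T_{2}^{(1)} = 0.0205512 + (0.0205512 − 0.0210759)/3 = 0.0203763
T_{2}^{(2)} = 0.0203763 + (0.0203763 − 0.0203876)/15 = 0.0203755

0.02038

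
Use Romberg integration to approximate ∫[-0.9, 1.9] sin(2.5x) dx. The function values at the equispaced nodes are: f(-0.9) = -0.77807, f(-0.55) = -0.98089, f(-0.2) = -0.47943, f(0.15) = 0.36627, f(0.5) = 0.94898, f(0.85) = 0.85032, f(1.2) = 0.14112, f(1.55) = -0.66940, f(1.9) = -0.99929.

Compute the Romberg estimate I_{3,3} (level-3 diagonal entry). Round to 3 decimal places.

I_{0,0} (trapezoid, 1 panel, h=2.8000): -2.48830
I_{1,0} (trapezoid, 2 panels, h=1.4000): 0.08442
I_{2,0} (trapezoid, 4 panels, h=0.7000): -0.19461
I_{3,0} (trapezoid, 8 panels, h=0.3500): -0.24910
I_{1,1} = 0.08442 + (0.08442 − (-2.48830))/3 = 0.94199
I_{2,1} = -0.19461 + (-0.19461 − 0.08442)/3 = -0.28762
I_{3,1} = -0.24910 + (-0.24910 − (-0.19461))/3 = -0.26726
I_{2,2} = -0.28762 + (-0.28762 − 0.94199)/15 = -0.36959
I_{3,2} = -0.26726 + (-0.26726 − (-0.28762))/15 = -0.26590
I_{3,3} = -0.26590 + (-0.26590 − (-0.36959))/63 = -0.26425

-0.264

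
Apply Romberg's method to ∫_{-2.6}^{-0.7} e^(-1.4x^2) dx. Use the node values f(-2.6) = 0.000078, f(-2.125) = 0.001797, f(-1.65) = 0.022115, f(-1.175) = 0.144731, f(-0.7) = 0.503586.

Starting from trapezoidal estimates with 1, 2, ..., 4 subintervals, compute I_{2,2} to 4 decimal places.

0.1790

I_{0,0} (trapezoid, 1 panel, h=1.9000): 0.478481
I_{1,0} (trapezoid, 2 panels, h=0.9500): 0.260250
I_{2,0} (trapezoid, 4 panels, h=0.4750): 0.199726
I_{1,1} = 0.260250 + (0.260250 − 0.478481)/3 = 0.187506
I_{2,1} = 0.199726 + (0.199726 − 0.260250)/3 = 0.179551
I_{2,2} = 0.179551 + (0.179551 − 0.187506)/15 = 0.179021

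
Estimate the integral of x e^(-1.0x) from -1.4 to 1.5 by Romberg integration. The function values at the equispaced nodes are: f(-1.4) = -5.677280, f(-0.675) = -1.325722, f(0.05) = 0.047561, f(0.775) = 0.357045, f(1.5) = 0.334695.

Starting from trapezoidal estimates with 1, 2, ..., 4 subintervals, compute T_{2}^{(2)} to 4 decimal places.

-2.1855

T_{0}^{(0)} (trapezoid, 1 panel, h=2.9000): -7.746748
T_{1}^{(0)} (trapezoid, 2 panels, h=1.4500): -3.804411
T_{2}^{(0)} (trapezoid, 4 panels, h=0.7250): -2.604496
T_{1}^{(1)} = -3.804411 + (-3.804411 − (-7.746748))/3 = -2.490299
T_{2}^{(1)} = -2.604496 + (-2.604496 − (-3.804411))/3 = -2.204524
T_{2}^{(2)} = -2.204524 + (-2.204524 − (-2.490299))/15 = -2.185472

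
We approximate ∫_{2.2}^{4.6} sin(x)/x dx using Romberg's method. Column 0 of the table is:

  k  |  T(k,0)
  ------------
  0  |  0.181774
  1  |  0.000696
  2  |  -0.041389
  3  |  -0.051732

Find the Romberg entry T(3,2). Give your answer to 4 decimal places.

-0.0552

Richardson extrapolation on the trapezoidal column (denominator 4−1=3):
T(2,1) = -0.041389 + (-0.041389 − 0.000696)/3 = -0.055417
T(3,1) = -0.051732 + (-0.051732 − (-0.041389))/3 = -0.055180
T(3,2) = (16·(-0.055180) − (-0.055417)) / 15 = -0.055164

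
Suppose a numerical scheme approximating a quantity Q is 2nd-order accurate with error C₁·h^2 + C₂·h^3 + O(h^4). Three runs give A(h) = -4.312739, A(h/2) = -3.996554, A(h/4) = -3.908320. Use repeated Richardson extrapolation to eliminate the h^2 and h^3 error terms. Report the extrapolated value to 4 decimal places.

-3.8772

First eliminate the h^2 term (factor 2^2 = 4):
  B₁ = (4·(-3.996554) − (-4.312739))/3 = -3.891159
  B₂ = (4·(-3.908320) − (-3.996554))/3 = -3.878909
Then eliminate the h^3 term (factor 2^3 = 8):
  (8·(-3.878909) − (-3.891159))/7 = -3.877159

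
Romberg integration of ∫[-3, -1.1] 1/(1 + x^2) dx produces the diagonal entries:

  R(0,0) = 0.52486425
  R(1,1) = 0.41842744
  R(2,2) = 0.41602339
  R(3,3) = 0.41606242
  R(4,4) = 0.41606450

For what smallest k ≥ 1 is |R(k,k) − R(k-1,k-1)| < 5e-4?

k = 3

|R(1,1) − R(0,0)| = 0.10643681 ≥ 5e-4
|R(2,2) − R(1,1)| = 0.00240405 ≥ 5e-4
|R(3,3) − R(2,2)| = 0.00003903 < 5e-4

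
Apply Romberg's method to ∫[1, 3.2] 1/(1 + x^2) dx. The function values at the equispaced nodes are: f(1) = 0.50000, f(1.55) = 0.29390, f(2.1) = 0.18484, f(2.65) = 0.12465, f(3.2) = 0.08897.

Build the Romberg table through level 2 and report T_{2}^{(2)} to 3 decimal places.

0.482

T_{0}^{(0)} (trapezoid, 1 panel, h=2.2000): 0.64787
T_{1}^{(0)} (trapezoid, 2 panels, h=1.1000): 0.52726
T_{2}^{(0)} (trapezoid, 4 panels, h=0.5500): 0.49383
T_{1}^{(1)} = 0.52726 + (0.52726 − 0.64787)/3 = 0.48706
T_{2}^{(1)} = 0.49383 + (0.49383 − 0.52726)/3 = 0.48269
T_{2}^{(2)} = 0.48269 + (0.48269 − 0.48706)/15 = 0.48240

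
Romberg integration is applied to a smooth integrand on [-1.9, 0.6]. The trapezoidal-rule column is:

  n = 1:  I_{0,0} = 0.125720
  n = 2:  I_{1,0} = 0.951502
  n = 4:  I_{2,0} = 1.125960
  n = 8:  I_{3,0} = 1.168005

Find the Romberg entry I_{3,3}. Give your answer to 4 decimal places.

1.1819

Richardson extrapolation on the trapezoidal column (denominator 4−1=3):
I_{1,1} = (4·0.951502 − 0.125720) / 3 = 1.226763
I_{2,1} = 1.125960 + (1.125960 − 0.951502)/3 = 1.184113
I_{3,1} = 1.168005 + (1.168005 − 1.125960)/3 = 1.182020
I_{2,2} = 1.184113 + (1.184113 − 1.226763)/15 = 1.181270
I_{3,2} = (16·1.182020 − 1.184113) / 15 = 1.181880
I_{3,3} = 1.181880 + (1.181880 − 1.181270)/63 = 1.181890
(Column j=1 coincides with Simpson's rule on the same nodes.)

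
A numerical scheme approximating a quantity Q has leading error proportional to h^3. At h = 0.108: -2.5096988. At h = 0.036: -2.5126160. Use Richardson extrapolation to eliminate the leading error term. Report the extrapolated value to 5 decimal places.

-2.51273

The leading error scales as h^3; refining by a factor of 3 reduces it by 3^3 = 27.
Extrapolated value = (27·A(h/3) − A(h)) / (27 − 1)
= (27·(-2.5126160) − (-2.5096988)) / 26
= -65.3309332 / 26 = -2.5127282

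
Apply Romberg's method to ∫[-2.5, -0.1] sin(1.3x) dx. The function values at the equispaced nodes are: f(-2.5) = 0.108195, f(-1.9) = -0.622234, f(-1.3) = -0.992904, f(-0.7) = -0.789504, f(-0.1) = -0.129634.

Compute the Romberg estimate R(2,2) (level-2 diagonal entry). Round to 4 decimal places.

-1.5264

R(0,0) (trapezoid, 1 panel, h=2.4000): -0.025727
R(1,0) (trapezoid, 2 panels, h=1.2000): -1.204348
R(2,0) (trapezoid, 4 panels, h=0.6000): -1.449217
R(1,1) = -1.204348 + (-1.204348 − (-0.025727))/3 = -1.597222
R(2,1) = -1.449217 + (-1.449217 − (-1.204348))/3 = -1.530840
R(2,2) = -1.530840 + (-1.530840 − (-1.597222))/15 = -1.526415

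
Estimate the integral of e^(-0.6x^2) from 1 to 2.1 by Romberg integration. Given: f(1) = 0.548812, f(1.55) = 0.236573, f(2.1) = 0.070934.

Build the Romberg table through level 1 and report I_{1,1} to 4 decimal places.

0.2871

I_{0,0} (trapezoid, 1 panel, h=1.1000): 0.340860
I_{1,0} (trapezoid, 2 panels, h=0.5500): 0.300545
I_{1,1} = 0.300545 + (0.300545 − 0.340860)/3 = 0.287107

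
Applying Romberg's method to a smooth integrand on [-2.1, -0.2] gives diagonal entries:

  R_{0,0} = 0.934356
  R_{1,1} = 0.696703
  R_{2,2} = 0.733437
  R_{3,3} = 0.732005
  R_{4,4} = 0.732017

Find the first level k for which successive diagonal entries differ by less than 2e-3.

|R_{1,1} − R_{0,0}| = 0.237653 ≥ 2e-3
|R_{2,2} − R_{1,1}| = 0.036734 ≥ 2e-3
|R_{3,3} − R_{2,2}| = 0.001432 < 2e-3

k = 3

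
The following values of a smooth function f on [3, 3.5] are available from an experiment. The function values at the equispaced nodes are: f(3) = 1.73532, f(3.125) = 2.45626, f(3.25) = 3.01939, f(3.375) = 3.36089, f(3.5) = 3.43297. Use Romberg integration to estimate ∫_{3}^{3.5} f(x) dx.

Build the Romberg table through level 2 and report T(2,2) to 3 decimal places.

1.436

T(0,0) (trapezoid, 1 panel, h=0.5000): 1.29207
T(1,0) (trapezoid, 2 panels, h=0.2500): 1.40088
T(2,0) (trapezoid, 4 panels, h=0.1250): 1.42759
T(1,1) = 1.40088 + (1.40088 − 1.29207)/3 = 1.43715
T(2,1) = 1.42759 + (1.42759 − 1.40088)/3 = 1.43649
T(2,2) = 1.43649 + (1.43649 − 1.43715)/15 = 1.43645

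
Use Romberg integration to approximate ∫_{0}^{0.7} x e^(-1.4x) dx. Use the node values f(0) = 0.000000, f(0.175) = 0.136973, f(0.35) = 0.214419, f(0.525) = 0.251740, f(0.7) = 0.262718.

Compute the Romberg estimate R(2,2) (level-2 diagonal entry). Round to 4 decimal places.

R(0,0) (trapezoid, 1 panel, h=0.7000): 0.091951
R(1,0) (trapezoid, 2 panels, h=0.3500): 0.121022
R(2,0) (trapezoid, 4 panels, h=0.1750): 0.128536
R(1,1) = 0.121022 + (0.121022 − 0.091951)/3 = 0.130712
R(2,1) = 0.128536 + (0.128536 − 0.121022)/3 = 0.131041
R(2,2) = 0.131041 + (0.131041 − 0.130712)/15 = 0.131063

0.1311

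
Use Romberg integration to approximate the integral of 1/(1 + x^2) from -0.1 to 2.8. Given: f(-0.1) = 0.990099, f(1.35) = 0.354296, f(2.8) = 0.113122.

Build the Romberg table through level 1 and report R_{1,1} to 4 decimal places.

R_{0,0} (trapezoid, 1 panel, h=2.9000): 1.599670
R_{1,0} (trapezoid, 2 panels, h=1.4500): 1.313564
R_{1,1} = 1.313564 + (1.313564 − 1.599670)/3 = 1.218195

1.2182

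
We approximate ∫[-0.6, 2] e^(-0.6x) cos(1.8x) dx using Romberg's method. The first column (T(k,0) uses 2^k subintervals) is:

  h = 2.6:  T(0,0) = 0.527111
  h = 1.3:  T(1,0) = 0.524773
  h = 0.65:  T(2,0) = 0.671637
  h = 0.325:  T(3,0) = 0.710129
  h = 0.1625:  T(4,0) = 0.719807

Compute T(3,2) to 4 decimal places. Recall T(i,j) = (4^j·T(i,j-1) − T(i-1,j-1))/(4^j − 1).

Richardson extrapolation on the trapezoidal column (denominator 4−1=3):
T(2,1) = (4·0.671637 − 0.524773) / 3 = 0.720592
T(3,1) = (4·0.710129 − 0.671637) / 3 = 0.722960
T(3,2) = (16·0.722960 − 0.720592) / 15 = 0.723118

0.7231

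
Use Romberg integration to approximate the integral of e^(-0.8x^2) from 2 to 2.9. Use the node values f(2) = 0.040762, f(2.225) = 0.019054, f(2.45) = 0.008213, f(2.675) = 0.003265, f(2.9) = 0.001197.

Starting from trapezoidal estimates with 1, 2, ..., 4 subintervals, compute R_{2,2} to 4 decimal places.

0.0111

R_{0,0} (trapezoid, 1 panel, h=0.9000): 0.018882
R_{1,0} (trapezoid, 2 panels, h=0.4500): 0.013137
R_{2,0} (trapezoid, 4 panels, h=0.2250): 0.011590
R_{1,1} = 0.013137 + (0.013137 − 0.018882)/3 = 0.011222
R_{2,1} = 0.011590 + (0.011590 − 0.013137)/3 = 0.011074
R_{2,2} = 0.011074 + (0.011074 − 0.011222)/15 = 0.011064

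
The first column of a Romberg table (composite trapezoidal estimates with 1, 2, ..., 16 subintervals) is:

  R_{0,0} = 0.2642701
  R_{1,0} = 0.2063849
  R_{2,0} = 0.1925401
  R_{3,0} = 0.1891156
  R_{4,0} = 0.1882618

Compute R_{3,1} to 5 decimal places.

R_{3,1} = 0.1891156 + (0.1891156 − 0.1925401)/3 = 0.1879741

0.18797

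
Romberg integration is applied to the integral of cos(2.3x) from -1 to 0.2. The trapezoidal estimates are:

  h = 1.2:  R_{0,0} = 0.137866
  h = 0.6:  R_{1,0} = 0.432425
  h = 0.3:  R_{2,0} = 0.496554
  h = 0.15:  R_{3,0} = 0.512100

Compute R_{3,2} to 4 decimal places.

Richardson extrapolation on the trapezoidal column (denominator 4−1=3):
R_{2,1} = 0.496554 + (0.496554 − 0.432425)/3 = 0.517930
R_{3,1} = 0.512100 + (0.512100 − 0.496554)/3 = 0.517282
R_{3,2} = (16·0.517282 − 0.517930) / 15 = 0.517239

0.5172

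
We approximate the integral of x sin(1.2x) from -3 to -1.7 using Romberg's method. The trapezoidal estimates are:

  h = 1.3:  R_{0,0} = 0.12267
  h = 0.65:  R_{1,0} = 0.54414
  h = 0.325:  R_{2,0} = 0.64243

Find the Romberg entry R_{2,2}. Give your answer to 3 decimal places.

R_{1,1} = (4·0.54414 − 0.12267) / 3 = 0.68463
R_{2,1} = (4·0.64243 − 0.54414) / 3 = 0.67519
R_{2,2} = (16·0.67519 − 0.68463) / 15 = 0.67456

0.675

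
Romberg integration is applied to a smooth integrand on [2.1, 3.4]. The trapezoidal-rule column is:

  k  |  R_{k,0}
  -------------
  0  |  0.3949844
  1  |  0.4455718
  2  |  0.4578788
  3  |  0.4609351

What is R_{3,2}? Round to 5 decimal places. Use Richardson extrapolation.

0.46195

Richardson extrapolation on the trapezoidal column (denominator 4−1=3):
R_{2,1} = (4·0.4578788 − 0.4455718) / 3 = 0.4619811
R_{3,1} = 0.4609351 + (0.4609351 − 0.4578788)/3 = 0.4619539
R_{3,2} = (16·0.4619539 − 0.4619811) / 15 = 0.4619521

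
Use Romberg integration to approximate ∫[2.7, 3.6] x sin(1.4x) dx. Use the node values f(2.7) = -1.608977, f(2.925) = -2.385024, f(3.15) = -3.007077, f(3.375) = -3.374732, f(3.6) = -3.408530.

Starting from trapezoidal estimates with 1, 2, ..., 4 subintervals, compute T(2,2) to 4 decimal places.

T(0,0) (trapezoid, 1 panel, h=0.9000): -2.257878
T(1,0) (trapezoid, 2 panels, h=0.4500): -2.482124
T(2,0) (trapezoid, 4 panels, h=0.2250): -2.537007
T(1,1) = -2.482124 + (-2.482124 − (-2.257878))/3 = -2.556873
T(2,1) = -2.537007 + (-2.537007 − (-2.482124))/3 = -2.555301
T(2,2) = -2.555301 + (-2.555301 − (-2.556873))/15 = -2.555196

-2.5552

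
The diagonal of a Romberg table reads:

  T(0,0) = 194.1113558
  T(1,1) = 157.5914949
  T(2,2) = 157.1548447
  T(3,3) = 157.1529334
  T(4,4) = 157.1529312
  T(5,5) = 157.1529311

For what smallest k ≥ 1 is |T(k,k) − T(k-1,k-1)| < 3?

|T(1,1) − T(0,0)| = 36.5198609 ≥ 3
|T(2,2) − T(1,1)| = 0.4366502 < 3

k = 2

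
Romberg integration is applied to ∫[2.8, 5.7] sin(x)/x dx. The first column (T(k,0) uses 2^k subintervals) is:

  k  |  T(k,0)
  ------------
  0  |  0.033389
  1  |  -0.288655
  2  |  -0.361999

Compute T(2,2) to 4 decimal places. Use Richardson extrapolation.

-0.3858

Richardson extrapolation on the trapezoidal column (denominator 4−1=3):
T(1,1) = (4·(-0.288655) − 0.033389) / 3 = -0.396003
T(2,1) = (4·(-0.361999) − (-0.288655)) / 3 = -0.386447
T(2,2) = -0.386447 + (-0.386447 − (-0.396003))/15 = -0.385810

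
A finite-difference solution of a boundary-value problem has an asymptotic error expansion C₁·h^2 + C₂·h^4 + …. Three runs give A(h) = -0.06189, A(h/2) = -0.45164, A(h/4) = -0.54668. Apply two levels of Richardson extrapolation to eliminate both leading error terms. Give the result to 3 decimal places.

-0.578

First eliminate the h^2 term (factor 2^2 = 4):
  B₁ = (4·(-0.45164) − (-0.06189))/3 = -0.58156
  B₂ = (4·(-0.54668) − (-0.45164))/3 = -0.57836
Then eliminate the h^4 term (factor 2^4 = 16):
  (16·(-0.57836) − (-0.58156))/15 = -0.57815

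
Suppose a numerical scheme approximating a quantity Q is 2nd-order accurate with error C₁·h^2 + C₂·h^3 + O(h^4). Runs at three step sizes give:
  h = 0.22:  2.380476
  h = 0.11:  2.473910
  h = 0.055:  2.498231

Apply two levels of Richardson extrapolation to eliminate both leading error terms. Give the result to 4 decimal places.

2.5065

First eliminate the h^2 term (factor 2^2 = 4):
  B₁ = (4·2.473910 − 2.380476)/3 = 2.505055
  B₂ = (4·2.498231 − 2.473910)/3 = 2.506338
Then eliminate the h^3 term (factor 2^3 = 8):
  (8·2.506338 − 2.505055)/7 = 2.506521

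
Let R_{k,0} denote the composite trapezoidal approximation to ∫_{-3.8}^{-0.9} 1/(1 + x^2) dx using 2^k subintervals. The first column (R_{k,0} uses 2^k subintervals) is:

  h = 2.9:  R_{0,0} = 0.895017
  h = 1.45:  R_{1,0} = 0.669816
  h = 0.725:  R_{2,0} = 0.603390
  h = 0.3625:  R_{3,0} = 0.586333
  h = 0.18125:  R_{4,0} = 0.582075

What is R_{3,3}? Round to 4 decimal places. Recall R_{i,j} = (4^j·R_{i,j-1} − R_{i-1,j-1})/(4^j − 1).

Richardson extrapolation on the trapezoidal column (denominator 4−1=3):
R_{1,1} = (4·0.669816 − 0.895017) / 3 = 0.594749
R_{2,1} = (4·0.603390 − 0.669816) / 3 = 0.581248
R_{3,1} = (4·0.586333 − 0.603390) / 3 = 0.580647
R_{2,2} = 0.581248 + (0.581248 − 0.594749)/15 = 0.580348
R_{3,2} = (16·0.580647 − 0.581248) / 15 = 0.580607
R_{3,3} = 0.580607 + (0.580607 − 0.580348)/63 = 0.580611

0.5806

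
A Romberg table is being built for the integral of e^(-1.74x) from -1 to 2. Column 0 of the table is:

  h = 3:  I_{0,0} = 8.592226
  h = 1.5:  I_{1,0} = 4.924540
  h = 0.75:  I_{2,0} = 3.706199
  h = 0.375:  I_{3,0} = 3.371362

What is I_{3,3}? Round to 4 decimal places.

3.2568

I_{1,1} = 4.924540 + (4.924540 − 8.592226)/3 = 3.701978
I_{2,1} = (4·3.706199 − 4.924540) / 3 = 3.300085
I_{3,1} = 3.371362 + (3.371362 − 3.706199)/3 = 3.259750
I_{2,2} = 3.300085 + (3.300085 − 3.701978)/15 = 3.273292
I_{3,2} = 3.259750 + (3.259750 − 3.300085)/15 = 3.257061
I_{3,3} = 3.257061 + (3.257061 − 3.273292)/63 = 3.256803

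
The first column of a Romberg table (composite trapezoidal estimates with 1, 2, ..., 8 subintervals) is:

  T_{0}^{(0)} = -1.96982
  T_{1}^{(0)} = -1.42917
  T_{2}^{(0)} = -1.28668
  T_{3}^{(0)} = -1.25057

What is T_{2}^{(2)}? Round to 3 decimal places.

T_{1}^{(1)} = (4·(-1.42917) − (-1.96982)) / 3 = -1.24895
T_{2}^{(1)} = -1.28668 + (-1.28668 − (-1.42917))/3 = -1.23918
T_{2}^{(2)} = -1.23918 + (-1.23918 − (-1.24895))/15 = -1.23853

-1.239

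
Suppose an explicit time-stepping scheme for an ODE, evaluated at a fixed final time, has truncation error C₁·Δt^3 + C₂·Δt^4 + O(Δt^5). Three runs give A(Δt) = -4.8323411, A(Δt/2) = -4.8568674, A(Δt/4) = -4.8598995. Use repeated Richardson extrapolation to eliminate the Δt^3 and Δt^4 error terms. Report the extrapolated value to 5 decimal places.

-4.86033

First eliminate the Δt^3 term (factor 2^3 = 8):
  B₁ = (8·(-4.8568674) − (-4.8323411))/7 = -4.8603712
  B₂ = (8·(-4.8598995) − (-4.8568674))/7 = -4.8603327
Then eliminate the Δt^4 term (factor 2^4 = 16):
  (16·(-4.8603327) − (-4.8603712))/15 = -4.8603301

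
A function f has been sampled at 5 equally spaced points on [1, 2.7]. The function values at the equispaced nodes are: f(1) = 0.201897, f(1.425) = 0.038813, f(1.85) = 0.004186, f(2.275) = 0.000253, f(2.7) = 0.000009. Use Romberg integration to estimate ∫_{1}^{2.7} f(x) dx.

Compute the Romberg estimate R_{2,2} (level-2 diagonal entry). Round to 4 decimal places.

0.0513

R_{0,0} (trapezoid, 1 panel, h=1.7000): 0.171620
R_{1,0} (trapezoid, 2 panels, h=0.8500): 0.089368
R_{2,0} (trapezoid, 4 panels, h=0.4250): 0.061287
R_{1,1} = 0.089368 + (0.089368 − 0.171620)/3 = 0.061951
R_{2,1} = 0.061287 + (0.061287 − 0.089368)/3 = 0.051927
R_{2,2} = 0.051927 + (0.051927 − 0.061951)/15 = 0.051259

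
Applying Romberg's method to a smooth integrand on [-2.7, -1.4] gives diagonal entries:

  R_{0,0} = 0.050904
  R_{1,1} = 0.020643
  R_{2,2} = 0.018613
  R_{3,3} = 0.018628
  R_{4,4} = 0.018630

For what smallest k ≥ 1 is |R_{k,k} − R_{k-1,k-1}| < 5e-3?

|R_{1,1} − R_{0,0}| = 0.030261 ≥ 5e-3
|R_{2,2} − R_{1,1}| = 0.002030 < 5e-3

k = 2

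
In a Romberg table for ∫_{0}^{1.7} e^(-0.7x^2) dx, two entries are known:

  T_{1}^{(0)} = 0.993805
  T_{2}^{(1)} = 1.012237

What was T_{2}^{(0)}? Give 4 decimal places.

From T_{2}^{(1)} = (4·T_{2}^{(0)} − T_{1}^{(0)})/3, solve for T_{2}^{(0)}:
4·T_{2}^{(0)} = 3·1.012237 + 0.993805 = 4.030516
T_{2}^{(0)} = 1.007629

1.0076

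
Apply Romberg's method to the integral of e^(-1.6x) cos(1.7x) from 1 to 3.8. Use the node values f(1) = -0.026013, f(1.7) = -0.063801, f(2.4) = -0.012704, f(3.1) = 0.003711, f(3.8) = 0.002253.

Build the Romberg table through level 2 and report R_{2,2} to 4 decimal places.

-0.0697

R_{0,0} (trapezoid, 1 panel, h=2.8000): -0.033264
R_{1,0} (trapezoid, 2 panels, h=1.4000): -0.034418
R_{2,0} (trapezoid, 4 panels, h=0.7000): -0.059272
R_{1,1} = -0.034418 + (-0.034418 − (-0.033264))/3 = -0.034803
R_{2,1} = -0.059272 + (-0.059272 − (-0.034418))/3 = -0.067557
R_{2,2} = -0.067557 + (-0.067557 − (-0.034803))/15 = -0.069741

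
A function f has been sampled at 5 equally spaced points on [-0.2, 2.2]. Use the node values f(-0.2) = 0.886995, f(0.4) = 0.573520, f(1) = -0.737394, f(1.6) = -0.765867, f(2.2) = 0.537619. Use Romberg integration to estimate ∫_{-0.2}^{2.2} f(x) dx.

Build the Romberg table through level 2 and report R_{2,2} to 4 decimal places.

-0.1342

R_{0,0} (trapezoid, 1 panel, h=2.4000): 1.709537
R_{1,0} (trapezoid, 2 panels, h=1.2000): -0.030104
R_{2,0} (trapezoid, 4 panels, h=0.6000): -0.130460
R_{1,1} = -0.030104 + (-0.030104 − 1.709537)/3 = -0.609984
R_{2,1} = -0.130460 + (-0.130460 − (-0.030104))/3 = -0.163912
R_{2,2} = -0.163912 + (-0.163912 − (-0.609984))/15 = -0.134174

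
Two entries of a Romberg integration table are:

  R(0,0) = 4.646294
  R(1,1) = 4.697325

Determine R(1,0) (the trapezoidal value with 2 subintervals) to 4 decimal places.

4.6846

From R(1,1) = (4·R(1,0) − R(0,0))/3, solve for R(1,0):
4·R(1,0) = 3·4.697325 + 4.646294 = 18.738269
R(1,0) = 4.684567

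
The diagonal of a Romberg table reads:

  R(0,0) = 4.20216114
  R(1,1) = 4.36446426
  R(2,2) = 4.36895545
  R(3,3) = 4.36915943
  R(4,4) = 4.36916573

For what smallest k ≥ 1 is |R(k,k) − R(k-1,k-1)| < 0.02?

|R(1,1) − R(0,0)| = 0.16230312 ≥ 0.02
|R(2,2) − R(1,1)| = 0.00449119 < 0.02

k = 2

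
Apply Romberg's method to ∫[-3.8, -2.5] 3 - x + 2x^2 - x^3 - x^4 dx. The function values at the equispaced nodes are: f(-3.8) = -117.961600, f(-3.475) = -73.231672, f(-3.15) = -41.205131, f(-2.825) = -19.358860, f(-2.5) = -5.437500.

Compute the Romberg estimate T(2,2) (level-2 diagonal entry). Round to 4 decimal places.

-62.4166

T(0,0) (trapezoid, 1 panel, h=1.3000): -80.209415
T(1,0) (trapezoid, 2 panels, h=0.6500): -66.888043
T(2,0) (trapezoid, 4 panels, h=0.3250): -63.535944
T(1,1) = -66.888043 + (-66.888043 − (-80.209415))/3 = -62.447586
T(2,1) = -63.535944 + (-63.535944 − (-66.888043))/3 = -62.418578
T(2,2) = -62.418578 + (-62.418578 − (-62.447586))/15 = -62.416644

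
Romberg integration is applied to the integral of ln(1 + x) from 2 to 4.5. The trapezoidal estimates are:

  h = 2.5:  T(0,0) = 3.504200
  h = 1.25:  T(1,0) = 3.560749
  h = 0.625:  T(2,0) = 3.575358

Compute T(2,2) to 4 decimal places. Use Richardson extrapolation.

T(1,1) = (4·3.560749 − 3.504200) / 3 = 3.579599
T(2,1) = 3.575358 + (3.575358 − 3.560749)/3 = 3.580228
T(2,2) = (16·3.580228 − 3.579599) / 15 = 3.580270

3.5803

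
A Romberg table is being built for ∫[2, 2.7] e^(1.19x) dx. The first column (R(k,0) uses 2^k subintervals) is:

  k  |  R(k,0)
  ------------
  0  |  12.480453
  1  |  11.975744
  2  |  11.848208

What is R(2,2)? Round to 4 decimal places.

Richardson extrapolation on the trapezoidal column (denominator 4−1=3):
R(1,1) = (4·11.975744 − 12.480453) / 3 = 11.807508
R(2,1) = 11.848208 + (11.848208 − 11.975744)/3 = 11.805696
R(2,2) = (16·11.805696 − 11.807508) / 15 = 11.805575

11.8056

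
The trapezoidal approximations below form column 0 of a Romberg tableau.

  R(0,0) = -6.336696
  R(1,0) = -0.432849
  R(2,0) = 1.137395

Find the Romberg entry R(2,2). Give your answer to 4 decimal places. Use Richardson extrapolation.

Richardson extrapolation on the trapezoidal column (denominator 4−1=3):
R(1,1) = (4·(-0.432849) − (-6.336696)) / 3 = 1.535100
R(2,1) = 1.137395 + (1.137395 − (-0.432849))/3 = 1.660810
R(2,2) = 1.660810 + (1.660810 − 1.535100)/15 = 1.669191

1.6692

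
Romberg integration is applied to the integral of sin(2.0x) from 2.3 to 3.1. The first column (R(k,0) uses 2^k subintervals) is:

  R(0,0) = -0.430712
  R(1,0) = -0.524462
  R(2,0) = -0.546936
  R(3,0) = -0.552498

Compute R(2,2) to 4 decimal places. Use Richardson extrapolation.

R(1,1) = (4·(-0.524462) − (-0.430712)) / 3 = -0.555712
R(2,1) = (4·(-0.546936) − (-0.524462)) / 3 = -0.554427
R(2,2) = (16·(-0.554427) − (-0.555712)) / 15 = -0.554341

-0.5543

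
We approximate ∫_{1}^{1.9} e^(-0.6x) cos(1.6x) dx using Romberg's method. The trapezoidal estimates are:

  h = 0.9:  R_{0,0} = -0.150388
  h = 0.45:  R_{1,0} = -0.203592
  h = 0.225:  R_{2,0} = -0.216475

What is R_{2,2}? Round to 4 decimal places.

-0.2207

Richardson extrapolation on the trapezoidal column (denominator 4−1=3):
R_{1,1} = -0.203592 + (-0.203592 − (-0.150388))/3 = -0.221327
R_{2,1} = (4·(-0.216475) − (-0.203592)) / 3 = -0.220769
R_{2,2} = -0.220769 + (-0.220769 − (-0.221327))/15 = -0.220732
(Column j=1 coincides with Simpson's rule on the same nodes.)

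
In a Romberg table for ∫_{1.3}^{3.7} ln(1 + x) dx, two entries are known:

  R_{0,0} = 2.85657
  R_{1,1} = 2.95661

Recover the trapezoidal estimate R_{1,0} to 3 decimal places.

From R_{1,1} = (4·R_{1,0} − R_{0,0})/3, solve for R_{1,0}:
4·R_{1,0} = 3·2.95661 + 2.85657 = 11.72640
R_{1,0} = 2.93160

2.932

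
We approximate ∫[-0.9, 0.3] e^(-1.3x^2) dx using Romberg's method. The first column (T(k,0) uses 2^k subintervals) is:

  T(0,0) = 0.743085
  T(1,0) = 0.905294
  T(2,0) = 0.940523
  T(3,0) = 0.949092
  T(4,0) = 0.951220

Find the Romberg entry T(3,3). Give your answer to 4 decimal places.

Richardson extrapolation on the trapezoidal column (denominator 4−1=3):
T(1,1) = (4·0.905294 − 0.743085) / 3 = 0.959364
T(2,1) = (4·0.940523 − 0.905294) / 3 = 0.952266
T(3,1) = 0.949092 + (0.949092 − 0.940523)/3 = 0.951948
T(2,2) = 0.952266 + (0.952266 − 0.959364)/15 = 0.951793
T(3,2) = (16·0.951948 − 0.952266) / 15 = 0.951927
T(3,3) = (64·0.951927 − 0.951793) / 63 = 0.951929

0.9519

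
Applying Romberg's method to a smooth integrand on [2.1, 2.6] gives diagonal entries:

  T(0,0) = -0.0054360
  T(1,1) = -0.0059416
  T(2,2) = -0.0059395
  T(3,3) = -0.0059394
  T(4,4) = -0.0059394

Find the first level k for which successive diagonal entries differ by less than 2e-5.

k = 2

|T(1,1) − T(0,0)| = 0.0005056 ≥ 2e-5
|T(2,2) − T(1,1)| = 0.0000021 < 2e-5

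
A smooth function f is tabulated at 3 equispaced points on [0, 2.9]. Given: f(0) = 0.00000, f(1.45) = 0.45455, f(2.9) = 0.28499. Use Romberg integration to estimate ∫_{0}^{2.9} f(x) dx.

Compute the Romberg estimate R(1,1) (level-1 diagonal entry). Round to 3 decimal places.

R(0,0) (trapezoid, 1 panel, h=2.9000): 0.41324
R(1,0) (trapezoid, 2 panels, h=1.4500): 0.86572
R(1,1) = 0.86572 + (0.86572 − 0.41324)/3 = 1.01655

1.017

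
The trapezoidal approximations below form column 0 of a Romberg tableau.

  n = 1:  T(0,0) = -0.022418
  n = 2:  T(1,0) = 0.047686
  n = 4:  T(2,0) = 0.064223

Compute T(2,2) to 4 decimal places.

0.0696

Richardson extrapolation on the trapezoidal column (denominator 4−1=3):
T(1,1) = (4·0.047686 − (-0.022418)) / 3 = 0.071054
T(2,1) = 0.064223 + (0.064223 − 0.047686)/3 = 0.069735
T(2,2) = (16·0.069735 − 0.071054) / 15 = 0.069647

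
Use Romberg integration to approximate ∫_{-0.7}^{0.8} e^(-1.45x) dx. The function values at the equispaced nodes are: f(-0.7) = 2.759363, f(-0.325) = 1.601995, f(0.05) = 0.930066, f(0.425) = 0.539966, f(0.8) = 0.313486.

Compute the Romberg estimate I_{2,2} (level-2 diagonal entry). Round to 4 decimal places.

I_{0,0} (trapezoid, 1 panel, h=1.5000): 2.304637
I_{1,0} (trapezoid, 2 panels, h=0.7500): 1.849868
I_{2,0} (trapezoid, 4 panels, h=0.3750): 1.728169
I_{1,1} = 1.849868 + (1.849868 − 2.304637)/3 = 1.698278
I_{2,1} = 1.728169 + (1.728169 − 1.849868)/3 = 1.687603
I_{2,2} = 1.687603 + (1.687603 − 1.698278)/15 = 1.686891

1.6869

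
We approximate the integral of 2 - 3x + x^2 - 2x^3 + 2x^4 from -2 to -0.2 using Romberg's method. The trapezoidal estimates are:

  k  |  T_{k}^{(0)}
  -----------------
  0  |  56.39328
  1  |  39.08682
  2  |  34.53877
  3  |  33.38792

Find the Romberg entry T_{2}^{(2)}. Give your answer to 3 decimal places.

T_{1}^{(1)} = 39.08682 + (39.08682 − 56.39328)/3 = 33.31800
T_{2}^{(1)} = (4·34.53877 − 39.08682) / 3 = 33.02275
T_{2}^{(2)} = 33.02275 + (33.02275 − 33.31800)/15 = 33.00307

33.003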